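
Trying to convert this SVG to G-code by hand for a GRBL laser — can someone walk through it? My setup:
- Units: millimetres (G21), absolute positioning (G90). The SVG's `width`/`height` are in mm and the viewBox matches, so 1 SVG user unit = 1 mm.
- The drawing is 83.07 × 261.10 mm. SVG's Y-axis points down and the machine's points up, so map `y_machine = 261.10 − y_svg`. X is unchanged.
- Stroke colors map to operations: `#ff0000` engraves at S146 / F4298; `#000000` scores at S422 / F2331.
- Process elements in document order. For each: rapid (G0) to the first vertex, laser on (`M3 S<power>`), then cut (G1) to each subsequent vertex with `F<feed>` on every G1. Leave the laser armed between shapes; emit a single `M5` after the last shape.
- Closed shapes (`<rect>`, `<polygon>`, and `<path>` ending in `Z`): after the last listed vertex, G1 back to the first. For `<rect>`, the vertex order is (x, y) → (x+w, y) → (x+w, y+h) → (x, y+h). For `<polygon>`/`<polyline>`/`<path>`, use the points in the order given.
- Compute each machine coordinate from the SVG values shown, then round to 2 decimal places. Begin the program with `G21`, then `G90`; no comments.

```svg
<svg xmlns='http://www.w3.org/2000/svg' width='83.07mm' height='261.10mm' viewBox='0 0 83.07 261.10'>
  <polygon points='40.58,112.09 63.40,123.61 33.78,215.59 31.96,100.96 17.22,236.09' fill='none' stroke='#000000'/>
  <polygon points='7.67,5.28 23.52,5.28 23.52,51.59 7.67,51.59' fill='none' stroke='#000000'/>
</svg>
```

1 u = 1 mm; y_m = 261.10 − y.

[1] `<polygon>` closed polygon, #000000→score S422 F2331: (40.58,149.01) → (63.40,137.49) → (33.78,45.51) → (31.96,160.14) → (17.22,25.01) → (40.58,149.01) (closed)

[2] `<polygon>` rectangle, #000000→score S422 F2331: (7.67,255.82) → (23.52,255.82) → (23.52,209.51) → (7.67,209.51) → (7.67,255.82) (closed)

G21
G90
G0 X40.58 Y149.01
M3 S422
G1 X63.40 Y137.49 F2331
G1 X33.78 Y45.51 F2331
G1 X31.96 Y160.14 F2331
G1 X17.22 Y25.01 F2331
G1 X40.58 Y149.01 F2331
G0 X7.67 Y255.82
M3 S422
G1 X23.52 Y255.82 F2331
G1 X23.52 Y209.51 F2331
G1 X7.67 Y209.51 F2331
G1 X7.67 Y255.82 F2331
M5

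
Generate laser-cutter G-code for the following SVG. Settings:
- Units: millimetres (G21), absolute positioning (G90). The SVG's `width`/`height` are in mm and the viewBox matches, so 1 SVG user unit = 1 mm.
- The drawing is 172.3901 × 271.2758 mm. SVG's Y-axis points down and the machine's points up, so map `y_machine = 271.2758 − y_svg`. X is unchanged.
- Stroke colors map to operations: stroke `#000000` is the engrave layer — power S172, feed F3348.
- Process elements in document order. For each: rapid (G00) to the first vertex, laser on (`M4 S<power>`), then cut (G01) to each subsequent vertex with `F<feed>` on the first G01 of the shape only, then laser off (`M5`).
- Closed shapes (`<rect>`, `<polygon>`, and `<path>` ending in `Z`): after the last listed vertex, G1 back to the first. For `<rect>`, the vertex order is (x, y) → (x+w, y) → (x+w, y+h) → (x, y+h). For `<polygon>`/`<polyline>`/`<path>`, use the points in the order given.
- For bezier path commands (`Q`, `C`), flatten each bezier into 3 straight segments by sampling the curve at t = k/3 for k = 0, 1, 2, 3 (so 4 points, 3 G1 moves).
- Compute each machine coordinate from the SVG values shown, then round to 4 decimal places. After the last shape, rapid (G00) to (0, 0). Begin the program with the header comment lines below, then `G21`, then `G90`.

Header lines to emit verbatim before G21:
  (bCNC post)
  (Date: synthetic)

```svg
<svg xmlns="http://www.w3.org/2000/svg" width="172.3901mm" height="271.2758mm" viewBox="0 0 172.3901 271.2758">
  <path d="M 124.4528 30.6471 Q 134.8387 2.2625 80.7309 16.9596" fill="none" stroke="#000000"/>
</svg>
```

viewBox `0 0 172.3901 271.2758` with mm width/height → 1 unit = 1 mm. Flip: y_m = 271.2758 − y_svg.

**Shape 1** — `<path>` quadratic bezier, stroke `#000000` → engrave (S172, F3348). Control points (SVG): P0=(124.4528,30.6471), P1=(134.8387,2.2625), P2=(80.7309,16.9596); sampled at t=k/3. Machine vertices: (124.4528,240.6287) → (124.2108,254.7649) → (109.6368,259.3274) → (80.7309,254.3162). Open path.

(bCNC post)
(Date: synthetic)
G21
G90
G00 X124.4528 Y240.6287
M4 S172
G01 X124.2108 Y254.7649 F3348
G01 X109.6368 Y259.3274
G01 X80.7309 Y254.3162
M5
G00 X0.0000 Y0.0000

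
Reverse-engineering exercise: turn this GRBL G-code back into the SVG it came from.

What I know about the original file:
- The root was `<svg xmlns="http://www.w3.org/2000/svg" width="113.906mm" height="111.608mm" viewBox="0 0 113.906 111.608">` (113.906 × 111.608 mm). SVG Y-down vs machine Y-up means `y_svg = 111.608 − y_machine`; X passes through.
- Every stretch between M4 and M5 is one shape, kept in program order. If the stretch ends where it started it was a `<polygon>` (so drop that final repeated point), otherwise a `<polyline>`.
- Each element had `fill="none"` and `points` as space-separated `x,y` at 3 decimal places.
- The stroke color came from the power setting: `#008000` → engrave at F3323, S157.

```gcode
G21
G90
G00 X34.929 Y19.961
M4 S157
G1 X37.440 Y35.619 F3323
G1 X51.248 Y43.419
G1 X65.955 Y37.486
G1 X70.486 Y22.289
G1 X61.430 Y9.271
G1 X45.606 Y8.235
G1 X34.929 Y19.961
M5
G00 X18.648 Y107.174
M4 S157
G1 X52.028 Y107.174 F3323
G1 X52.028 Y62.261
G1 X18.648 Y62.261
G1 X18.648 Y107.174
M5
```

<svg xmlns="http://www.w3.org/2000/svg" width="113.906mm" height="111.608mm" viewBox="0 0 113.906 111.608">
  <polygon points="34.929,91.647 37.440,75.989 51.248,68.189 65.955,74.122 70.486,89.319 61.430,102.337 45.606,103.373" fill="none" stroke="#008000"/>
  <polygon points="18.648,4.434 52.028,4.434 52.028,49.347 18.648,49.347" fill="none" stroke="#008000"/>
</svg>

Each laser-on run becomes one SVG element. Flip Y back into SVG space with y_svg = 111.608 − y_machine. Every run uses S157, so all elements get stroke `#008000` (engrave).

Run 1: The run returns to its start, so emit a `<polygon>` with points (Y-flipped): 34.929,91.647 37.440,75.989 51.248,68.189 65.955,74.122 70.486,89.319 61.430,102.337 45.606,103.373.

Run 2: The run returns to its start, so emit a `<polygon>` with points (Y-flipped): 18.648,4.434 52.028,4.434 52.028,49.347 18.648,49.347.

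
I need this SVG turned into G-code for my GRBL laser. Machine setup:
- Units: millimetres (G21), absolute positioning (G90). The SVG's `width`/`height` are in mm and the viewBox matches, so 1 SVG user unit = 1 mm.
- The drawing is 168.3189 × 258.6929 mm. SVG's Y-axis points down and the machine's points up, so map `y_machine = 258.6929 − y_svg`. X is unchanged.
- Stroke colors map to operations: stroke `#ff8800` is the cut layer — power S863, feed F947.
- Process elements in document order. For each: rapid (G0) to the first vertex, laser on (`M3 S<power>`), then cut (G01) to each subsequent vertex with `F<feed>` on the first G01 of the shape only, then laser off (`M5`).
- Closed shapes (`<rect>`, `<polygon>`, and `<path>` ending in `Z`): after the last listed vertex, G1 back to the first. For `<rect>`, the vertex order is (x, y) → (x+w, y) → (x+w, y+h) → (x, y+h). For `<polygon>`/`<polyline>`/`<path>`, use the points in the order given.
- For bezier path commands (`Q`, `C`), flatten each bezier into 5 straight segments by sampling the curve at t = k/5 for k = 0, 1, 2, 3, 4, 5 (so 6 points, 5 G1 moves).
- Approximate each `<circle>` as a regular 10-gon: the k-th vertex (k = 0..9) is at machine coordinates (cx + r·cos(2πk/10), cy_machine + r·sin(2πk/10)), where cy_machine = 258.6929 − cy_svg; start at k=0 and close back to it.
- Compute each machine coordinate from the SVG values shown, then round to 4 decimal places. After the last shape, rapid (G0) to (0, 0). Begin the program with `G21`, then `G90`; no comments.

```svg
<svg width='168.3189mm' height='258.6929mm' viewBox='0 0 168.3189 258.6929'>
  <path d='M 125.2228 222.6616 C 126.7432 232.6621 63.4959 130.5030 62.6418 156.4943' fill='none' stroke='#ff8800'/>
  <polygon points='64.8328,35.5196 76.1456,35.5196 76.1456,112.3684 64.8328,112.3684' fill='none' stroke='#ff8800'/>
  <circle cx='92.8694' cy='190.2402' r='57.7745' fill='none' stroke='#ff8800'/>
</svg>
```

G21
G90
G0 X125.2228 Y36.0313
M3 S863
G01 X119.3802 Y41.5677 F947
G01 X104.0971 Y62.4875
G01 X85.4772 Y87.2558
G01 X69.6242 Y104.3378
G01 X62.6418 Y102.1986
M5
G0 X64.8328 Y223.1733
M3 S863
G01 X76.1456 Y223.1733 F947
G01 X76.1456 Y146.3245
G01 X64.8328 Y146.3245
G01 X64.8328 Y223.1733
M5
G0 X150.6439 Y68.4527
M3 S863
G01 X139.6100 Y102.4117 F947
G01 X110.7227 Y123.3995
G01 X75.0161 Y123.3995
G01 X46.1288 Y102.4117
G01 X35.0949 Y68.4527
G01 X46.1288 Y34.4937
G01 X75.0161 Y13.5059
G01 X110.7227 Y13.5059
G01 X139.6100 Y34.4937
G01 X150.6439 Y68.4527
M5
G0 X0.0000 Y0.0000

1 u = 1 mm; y_m = 258.6929 − y.

[1] `<path>` cubic bezier, #ff8800→cut S863 F947: (125.2228,36.0313) → (119.3802,41.5677) → (104.0971,62.4875) → (85.4772,87.2558) → (69.6242,104.3378) → (62.6418,102.1986)

[2] `<polygon>` rectangle, #ff8800→cut S863 F947: (64.8328,223.1733) → (76.1456,223.1733) → (76.1456,146.3245) → (64.8328,146.3245) → (64.8328,223.1733) (closed)

[3] `<circle>` circle, #ff8800→cut S863 F947: (150.6439,68.4527) → (139.6100,102.4117) → (110.7227,123.3995) → (75.0161,123.3995) → (46.1288,102.4117) → (35.0949,68.4527) → (46.1288,34.4937) → (75.0161,13.5059) → (110.7227,13.5059) → (139.6100,34.4937) → (150.6439,68.4527) (closed)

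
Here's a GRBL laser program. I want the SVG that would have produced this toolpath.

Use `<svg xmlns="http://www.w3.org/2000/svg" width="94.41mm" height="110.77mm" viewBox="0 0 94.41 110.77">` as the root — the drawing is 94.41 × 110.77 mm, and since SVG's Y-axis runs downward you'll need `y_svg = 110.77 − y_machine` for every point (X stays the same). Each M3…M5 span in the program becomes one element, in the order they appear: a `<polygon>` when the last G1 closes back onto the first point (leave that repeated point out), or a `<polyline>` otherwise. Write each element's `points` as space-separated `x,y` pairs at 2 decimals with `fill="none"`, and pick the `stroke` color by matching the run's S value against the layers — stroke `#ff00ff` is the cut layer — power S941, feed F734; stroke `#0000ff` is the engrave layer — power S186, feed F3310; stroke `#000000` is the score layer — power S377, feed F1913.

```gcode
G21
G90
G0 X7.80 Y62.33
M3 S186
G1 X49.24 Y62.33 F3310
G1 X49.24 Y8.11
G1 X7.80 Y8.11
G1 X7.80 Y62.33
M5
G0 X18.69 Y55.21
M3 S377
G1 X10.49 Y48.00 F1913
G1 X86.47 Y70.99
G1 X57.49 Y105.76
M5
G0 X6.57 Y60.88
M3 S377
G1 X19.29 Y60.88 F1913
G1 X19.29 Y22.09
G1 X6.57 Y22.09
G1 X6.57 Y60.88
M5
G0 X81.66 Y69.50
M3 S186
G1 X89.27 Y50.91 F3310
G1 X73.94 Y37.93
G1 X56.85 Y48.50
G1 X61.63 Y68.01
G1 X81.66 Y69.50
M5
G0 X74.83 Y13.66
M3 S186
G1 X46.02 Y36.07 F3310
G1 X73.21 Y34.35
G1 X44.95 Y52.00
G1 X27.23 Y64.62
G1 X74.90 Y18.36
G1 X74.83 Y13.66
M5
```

Each laser-on run becomes one SVG element. Flip Y back into SVG space with y_svg = 110.77 − y_machine.

Run 1: power S186 maps to stroke `#0000ff` (engrave). The run returns to its start, so emit a `<polygon>` with points (Y-flipped): 7.80,48.44 49.24,48.44 49.24,102.66 7.80,102.66.

Run 2: S377 ⇒ score layer `#000000`. The run is open, so emit a `<polyline>` with points (Y-flipped): 18.69,55.56 10.49,62.77 86.47,39.78 57.49,5.01.

Run 3: power S377 maps to stroke `#000000` (score). The run returns to its start, so emit a `<polygon>` with points (Y-flipped): 6.57,49.89 19.29,49.89 19.29,88.68 6.57,88.68.

Run 4: the run's S186 means `#0000ff` (engrave). The run returns to its start, so emit a `<polygon>` with points (Y-flipped): 81.66,41.27 89.27,59.86 73.94,72.84 56.85,62.27 61.63,42.76.

Run 5: power S186 maps to stroke `#0000ff` (engrave). The run returns to its start, so emit a `<polygon>` with points (Y-flipped): 74.83,97.11 46.02,74.70 73.21,76.42 44.95,58.77 27.23,46.15 74.90,92.41.

<svg xmlns="http://www.w3.org/2000/svg" width="94.41mm" height="110.77mm" viewBox="0 0 94.41 110.77">
  <polygon points="7.80,48.44 49.24,48.44 49.24,102.66 7.80,102.66" fill="none" stroke="#0000ff"/>
  <polyline points="18.69,55.56 10.49,62.77 86.47,39.78 57.49,5.01" fill="none" stroke="#000000"/>
  <polygon points="6.57,49.89 19.29,49.89 19.29,88.68 6.57,88.68" fill="none" stroke="#000000"/>
  <polygon points="81.66,41.27 89.27,59.86 73.94,72.84 56.85,62.27 61.63,42.76" fill="none" stroke="#0000ff"/>
  <polygon points="74.83,97.11 46.02,74.70 73.21,76.42 44.95,58.77 27.23,46.15 74.90,92.41" fill="none" stroke="#0000ff"/>
</svg>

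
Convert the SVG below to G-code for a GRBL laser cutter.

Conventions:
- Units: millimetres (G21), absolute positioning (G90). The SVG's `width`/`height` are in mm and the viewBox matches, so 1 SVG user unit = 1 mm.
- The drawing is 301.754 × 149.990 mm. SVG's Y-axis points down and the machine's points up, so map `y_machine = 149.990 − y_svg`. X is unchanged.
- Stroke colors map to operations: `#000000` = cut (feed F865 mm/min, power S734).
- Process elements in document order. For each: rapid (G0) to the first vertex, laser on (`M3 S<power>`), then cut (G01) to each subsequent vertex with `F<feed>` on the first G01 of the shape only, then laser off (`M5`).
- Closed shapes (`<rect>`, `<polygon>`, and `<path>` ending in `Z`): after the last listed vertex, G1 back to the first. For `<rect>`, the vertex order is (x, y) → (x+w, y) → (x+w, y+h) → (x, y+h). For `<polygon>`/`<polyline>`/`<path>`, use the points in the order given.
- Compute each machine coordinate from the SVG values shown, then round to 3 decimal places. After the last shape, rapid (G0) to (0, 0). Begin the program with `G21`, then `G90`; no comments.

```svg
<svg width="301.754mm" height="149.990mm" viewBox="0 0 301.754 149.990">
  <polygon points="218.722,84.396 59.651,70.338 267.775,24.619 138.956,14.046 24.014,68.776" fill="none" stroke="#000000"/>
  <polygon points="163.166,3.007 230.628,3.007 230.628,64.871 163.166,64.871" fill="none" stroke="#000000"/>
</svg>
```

G21
G90
G0 X218.722 Y65.594
M3 S734
G01 X59.651 Y79.652 F865
G01 X267.775 Y125.371
G01 X138.956 Y135.944
G01 X24.014 Y81.214
G01 X218.722 Y65.594
M5
G0 X163.166 Y146.983
M3 S734
G01 X230.628 Y146.983 F865
G01 X230.628 Y85.119
G01 X163.166 Y85.119
G01 X163.166 Y146.983
M5
G0 X0.000 Y0.000

Since the viewBox matches the mm dimensions, user units are millimetres directly. The only transform is the Y-flip y_m = 149.990 − y_svg.

Shape 1 is a closed polygon drawn with `<polygon>`. Its stroke #000000 means cut at S734, F865. After flipping Y the toolpath is (218.722,65.594) → (59.651,79.652) → (267.775,125.371) → (138.956,135.944) → (24.014,81.214) → (218.722,65.594), returning to the start.

Shape 2 is a rectangle drawn with `<polygon>`. Its stroke #000000 means cut at S734, F865. After flipping Y the toolpath is (163.166,146.983) → (230.628,146.983) → (230.628,85.119) → (163.166,85.119) → (163.166,146.983), returning to the start.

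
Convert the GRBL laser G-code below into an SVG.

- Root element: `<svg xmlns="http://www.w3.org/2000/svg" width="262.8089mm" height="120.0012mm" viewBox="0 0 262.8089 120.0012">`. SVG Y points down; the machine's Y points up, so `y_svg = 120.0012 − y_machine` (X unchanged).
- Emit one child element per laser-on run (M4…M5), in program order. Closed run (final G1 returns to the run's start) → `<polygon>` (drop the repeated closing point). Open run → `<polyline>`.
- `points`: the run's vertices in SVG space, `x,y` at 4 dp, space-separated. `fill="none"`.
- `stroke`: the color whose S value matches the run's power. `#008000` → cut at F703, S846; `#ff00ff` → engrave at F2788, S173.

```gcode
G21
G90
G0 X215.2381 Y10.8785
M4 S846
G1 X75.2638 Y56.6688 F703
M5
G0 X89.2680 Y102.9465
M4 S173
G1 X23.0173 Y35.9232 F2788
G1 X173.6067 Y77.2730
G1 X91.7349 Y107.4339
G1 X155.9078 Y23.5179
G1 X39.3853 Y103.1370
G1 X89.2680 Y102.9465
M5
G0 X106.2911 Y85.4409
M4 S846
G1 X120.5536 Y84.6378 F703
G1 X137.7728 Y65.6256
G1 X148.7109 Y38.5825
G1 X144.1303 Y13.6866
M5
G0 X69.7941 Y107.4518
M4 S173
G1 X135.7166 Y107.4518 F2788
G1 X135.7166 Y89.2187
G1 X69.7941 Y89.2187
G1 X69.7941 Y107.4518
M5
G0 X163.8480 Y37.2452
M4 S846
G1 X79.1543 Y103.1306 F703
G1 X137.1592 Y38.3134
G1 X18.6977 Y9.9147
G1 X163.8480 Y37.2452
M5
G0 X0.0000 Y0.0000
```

y_svg = 120.0012 − y_m.

[1] S846→`#008000` (cut); open run; points: 215.2381,109.1227 75.2638,63.3324

[2] S173→`#ff00ff` (engrave); closed run; points: 89.2680,17.0547 23.0173,84.0780 173.6067,42.7282 91.7349,12.5673 155.9078,96.4833 39.3853,16.8642

[3] S846→`#008000` (cut); open run; points: 106.2911,34.5603 120.5536,35.3634 137.7728,54.3756 148.7109,81.4187 144.1303,106.3146

[4] S173→`#ff00ff` (engrave); closed run; points: 69.7941,12.5494 135.7166,12.5494 135.7166,30.7825 69.7941,30.7825

[5] S846→`#008000` (cut); closed run; points: 163.8480,82.7560 79.1543,16.8706 137.1592,81.6878 18.6977,110.0865

<svg xmlns="http://www.w3.org/2000/svg" width="262.8089mm" height="120.0012mm" viewBox="0 0 262.8089 120.0012">
  <polyline points="215.2381,109.1227 75.2638,63.3324" fill="none" stroke="#008000"/>
  <polygon points="89.2680,17.0547 23.0173,84.0780 173.6067,42.7282 91.7349,12.5673 155.9078,96.4833 39.3853,16.8642" fill="none" stroke="#ff00ff"/>
  <polyline points="106.2911,34.5603 120.5536,35.3634 137.7728,54.3756 148.7109,81.4187 144.1303,106.3146" fill="none" stroke="#008000"/>
  <polygon points="69.7941,12.5494 135.7166,12.5494 135.7166,30.7825 69.7941,30.7825" fill="none" stroke="#ff00ff"/>
  <polygon points="163.8480,82.7560 79.1543,16.8706 137.1592,81.6878 18.6977,110.0865" fill="none" stroke="#008000"/>
</svg>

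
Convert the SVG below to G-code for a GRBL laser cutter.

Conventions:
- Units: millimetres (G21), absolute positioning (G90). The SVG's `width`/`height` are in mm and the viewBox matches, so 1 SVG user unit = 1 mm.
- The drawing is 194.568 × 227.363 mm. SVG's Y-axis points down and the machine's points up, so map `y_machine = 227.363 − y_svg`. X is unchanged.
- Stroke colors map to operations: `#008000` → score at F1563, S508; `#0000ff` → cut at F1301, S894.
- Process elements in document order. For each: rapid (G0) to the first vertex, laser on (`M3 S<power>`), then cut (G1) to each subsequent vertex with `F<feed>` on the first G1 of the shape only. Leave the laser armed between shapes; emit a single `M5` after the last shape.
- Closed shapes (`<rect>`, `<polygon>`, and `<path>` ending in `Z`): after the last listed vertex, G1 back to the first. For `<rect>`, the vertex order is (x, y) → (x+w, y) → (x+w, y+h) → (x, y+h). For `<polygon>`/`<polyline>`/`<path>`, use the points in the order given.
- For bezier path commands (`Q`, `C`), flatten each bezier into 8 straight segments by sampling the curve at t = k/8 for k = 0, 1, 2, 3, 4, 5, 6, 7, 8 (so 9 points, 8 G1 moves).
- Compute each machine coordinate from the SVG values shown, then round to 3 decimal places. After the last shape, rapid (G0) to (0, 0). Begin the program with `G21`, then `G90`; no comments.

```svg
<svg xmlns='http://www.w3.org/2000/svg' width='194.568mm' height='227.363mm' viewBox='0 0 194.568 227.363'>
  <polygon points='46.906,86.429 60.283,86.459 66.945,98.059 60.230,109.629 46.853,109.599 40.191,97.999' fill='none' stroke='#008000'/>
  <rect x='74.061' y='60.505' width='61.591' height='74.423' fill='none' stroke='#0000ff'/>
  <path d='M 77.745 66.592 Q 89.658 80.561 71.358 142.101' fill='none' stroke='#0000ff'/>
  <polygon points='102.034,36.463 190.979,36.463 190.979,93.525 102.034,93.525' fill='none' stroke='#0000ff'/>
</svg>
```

1 u = 1 mm; y_m = 227.363 − y.

[1] `<polygon>` regular polygon, #008000→score S508 F1563: (46.906,140.934) → (60.283,140.904) → (66.945,129.304) → (60.230,117.734) → (46.853,117.764) → (40.191,129.364) → (46.906,140.934) (closed)

[2] `<rect>` rectangle, #0000ff→cut S894 F1301: (74.061,166.858) → (135.652,166.858) → (135.652,92.435) → (74.061,92.435) → (74.061,166.858) (closed)

[3] `<path>` quadratic bezier, #0000ff→cut S894 F1301: (77.745,160.771) → (80.251,156.535) → (81.813,150.813) → (82.431,143.605) → (82.105,134.909) → (80.834,124.727) → (78.620,113.059) → (75.461,99.904) → (71.358,85.262)

[4] `<polygon>` rectangle, #0000ff→cut S894 F1301: (102.034,190.900) → (190.979,190.900) → (190.979,133.838) → (102.034,133.838) → (102.034,190.900) (closed)

G21
G90
G0 X46.906 Y140.934
M3 S508
G1 X60.283 Y140.904 F1563
G1 X66.945 Y129.304
G1 X60.230 Y117.734
G1 X46.853 Y117.764
G1 X40.191 Y129.364
G1 X46.906 Y140.934
G0 X74.061 Y166.858
M3 S894
G1 X135.652 Y166.858 F1301
G1 X135.652 Y92.435
G1 X74.061 Y92.435
G1 X74.061 Y166.858
G0 X77.745 Y160.771
M3 S894
G1 X80.251 Y156.535 F1301
G1 X81.813 Y150.813
G1 X82.431 Y143.605
G1 X82.105 Y134.909
G1 X80.834 Y124.727
G1 X78.620 Y113.059
G1 X75.461 Y99.904
G1 X71.358 Y85.262
G0 X102.034 Y190.900
M3 S894
G1 X190.979 Y190.900 F1301
G1 X190.979 Y133.838
G1 X102.034 Y133.838
G1 X102.034 Y190.900
M5
G0 X0.000 Y0.000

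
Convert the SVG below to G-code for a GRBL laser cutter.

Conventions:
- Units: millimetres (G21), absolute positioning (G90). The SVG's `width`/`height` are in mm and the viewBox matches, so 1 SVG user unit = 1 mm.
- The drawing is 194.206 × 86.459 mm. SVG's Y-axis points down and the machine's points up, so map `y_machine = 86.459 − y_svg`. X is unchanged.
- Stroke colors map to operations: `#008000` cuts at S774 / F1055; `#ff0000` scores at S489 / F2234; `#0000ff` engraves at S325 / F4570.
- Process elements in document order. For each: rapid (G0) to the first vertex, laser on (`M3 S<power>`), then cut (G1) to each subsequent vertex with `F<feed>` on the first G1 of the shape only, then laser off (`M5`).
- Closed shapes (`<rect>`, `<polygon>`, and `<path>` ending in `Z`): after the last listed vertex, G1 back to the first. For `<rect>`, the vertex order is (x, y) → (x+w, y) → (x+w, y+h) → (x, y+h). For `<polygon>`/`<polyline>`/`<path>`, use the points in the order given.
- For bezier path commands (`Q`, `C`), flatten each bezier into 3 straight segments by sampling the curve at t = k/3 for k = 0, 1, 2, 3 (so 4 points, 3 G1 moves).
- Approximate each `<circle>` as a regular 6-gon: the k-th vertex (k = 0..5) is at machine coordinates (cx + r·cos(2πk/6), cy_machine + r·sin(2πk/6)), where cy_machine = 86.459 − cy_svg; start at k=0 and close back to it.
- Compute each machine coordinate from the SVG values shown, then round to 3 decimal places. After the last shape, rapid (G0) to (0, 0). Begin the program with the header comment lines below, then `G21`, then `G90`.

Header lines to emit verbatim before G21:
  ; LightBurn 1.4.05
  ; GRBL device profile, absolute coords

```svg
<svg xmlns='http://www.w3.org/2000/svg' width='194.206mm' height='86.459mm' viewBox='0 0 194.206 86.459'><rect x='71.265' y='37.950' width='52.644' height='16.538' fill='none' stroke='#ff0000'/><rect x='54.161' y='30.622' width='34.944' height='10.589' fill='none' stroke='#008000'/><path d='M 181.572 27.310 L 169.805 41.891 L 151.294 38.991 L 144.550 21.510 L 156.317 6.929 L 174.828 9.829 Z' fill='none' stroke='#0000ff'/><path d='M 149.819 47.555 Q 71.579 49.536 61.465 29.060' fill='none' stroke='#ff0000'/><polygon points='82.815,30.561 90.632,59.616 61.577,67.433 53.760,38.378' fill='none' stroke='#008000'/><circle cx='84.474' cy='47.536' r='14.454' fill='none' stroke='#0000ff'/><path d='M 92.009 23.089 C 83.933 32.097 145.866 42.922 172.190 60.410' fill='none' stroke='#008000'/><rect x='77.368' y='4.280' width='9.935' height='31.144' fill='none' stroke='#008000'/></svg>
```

; LightBurn 1.4.05
; GRBL device profile, absolute coords
G21
G90
G0 X71.265 Y48.509
M3 S489
G1 X123.909 Y48.509 F2234
G1 X123.909 Y31.971
G1 X71.265 Y31.971
G1 X71.265 Y48.509
M5
G0 X54.161 Y55.837
M3 S774
G1 X89.105 Y55.837 F1055
G1 X89.105 Y45.248
G1 X54.161 Y45.248
G1 X54.161 Y55.837
M5
G0 X181.572 Y59.149
M3 S325
G1 X169.805 Y44.568 F4570
G1 X151.294 Y47.468
G1 X144.550 Y64.949
G1 X156.317 Y79.530
G1 X174.828 Y76.630
G1 X181.572 Y59.149
M5
G0 X149.819 Y38.904
M3 S489
G1 X105.229 Y40.079 F2234
G1 X75.777 Y46.244
G1 X61.465 Y57.399
M5
G0 X82.815 Y55.898
M3 S774
G1 X90.632 Y26.843 F1055
G1 X61.577 Y19.026
G1 X53.760 Y48.081
G1 X82.815 Y55.898
M5
G0 X98.928 Y38.923
M3 S325
G1 X91.701 Y51.441 F4570
G1 X77.247 Y51.441
G1 X70.020 Y38.923
G1 X77.247 Y26.405
G1 X91.701 Y26.405
G1 X98.928 Y38.923
M5
G0 X92.009 Y63.370
M3 S774
G1 X103.358 Y53.577 F1055
G1 X137.908 Y41.495
G1 X172.190 Y26.049
M5
G0 X77.368 Y82.179
M3 S774
G1 X87.303 Y82.179 F1055
G1 X87.303 Y51.035
G1 X77.368 Y51.035
G1 X77.368 Y82.179
M5
G0 X0.000 Y0.000

Since the viewBox matches the mm dimensions, user units are millimetres directly. The only transform is the Y-flip y_m = 86.459 − y_svg.

Shape 1 is a rectangle drawn with `<rect>`. Its stroke #ff0000 means score at S489, F2234. After flipping Y the toolpath is (71.265,48.509) → (123.909,48.509) → (123.909,31.971) → (71.265,31.971) → (71.265,48.509), returning to the start.

Shape 2 is a rectangle drawn with `<rect>`. Its stroke #008000 means cut at S774, F1055. After flipping Y the toolpath is (54.161,55.837) → (89.105,55.837) → (89.105,45.248) → (54.161,45.248) → (54.161,55.837), returning to the start.

Shape 3 is a regular polygon drawn with `<path>`. Its stroke #0000ff means engrave at S325, F4570. After flipping Y the toolpath is (181.572,59.149) → (169.805,44.568) → (151.294,47.468) → (144.550,64.949) → (156.317,79.530) → (174.828,76.630) → (181.572,59.149), returning to the start.

Shape 4 is a quadratic bezier drawn with `<path>`. Its stroke #ff0000 means score at S489, F2234. After flipping Y the toolpath is (149.819,38.904) → (105.229,40.079) → (75.777,46.244) → (61.465,57.399).

Shape 5 is a regular polygon drawn with `<polygon>`. Its stroke #008000 means cut at S774, F1055. After flipping Y the toolpath is (82.815,55.898) → (90.632,26.843) → (61.577,19.026) → (53.760,48.081) → (82.815,55.898), returning to the start.

Shape 6 is a circle drawn with `<circle>`. Its stroke #0000ff means engrave at S325, F4570. After flipping Y the toolpath is (98.928,38.923) → (91.701,51.441) → (77.247,51.441) → (70.020,38.923) → (77.247,26.405) → (91.701,26.405) → (98.928,38.923), returning to the start.

Shape 7 is a cubic bezier drawn with `<path>`. Its stroke #008000 means cut at S774, F1055. After flipping Y the toolpath is (92.009,63.370) → (103.358,53.577) → (137.908,41.495) → (172.190,26.049).

Shape 8 is a rectangle drawn with `<rect>`. Its stroke #008000 means cut at S774, F1055. After flipping Y the toolpath is (77.368,82.179) → (87.303,82.179) → (87.303,51.035) → (77.368,51.035) → (77.368,82.179), returning to the start.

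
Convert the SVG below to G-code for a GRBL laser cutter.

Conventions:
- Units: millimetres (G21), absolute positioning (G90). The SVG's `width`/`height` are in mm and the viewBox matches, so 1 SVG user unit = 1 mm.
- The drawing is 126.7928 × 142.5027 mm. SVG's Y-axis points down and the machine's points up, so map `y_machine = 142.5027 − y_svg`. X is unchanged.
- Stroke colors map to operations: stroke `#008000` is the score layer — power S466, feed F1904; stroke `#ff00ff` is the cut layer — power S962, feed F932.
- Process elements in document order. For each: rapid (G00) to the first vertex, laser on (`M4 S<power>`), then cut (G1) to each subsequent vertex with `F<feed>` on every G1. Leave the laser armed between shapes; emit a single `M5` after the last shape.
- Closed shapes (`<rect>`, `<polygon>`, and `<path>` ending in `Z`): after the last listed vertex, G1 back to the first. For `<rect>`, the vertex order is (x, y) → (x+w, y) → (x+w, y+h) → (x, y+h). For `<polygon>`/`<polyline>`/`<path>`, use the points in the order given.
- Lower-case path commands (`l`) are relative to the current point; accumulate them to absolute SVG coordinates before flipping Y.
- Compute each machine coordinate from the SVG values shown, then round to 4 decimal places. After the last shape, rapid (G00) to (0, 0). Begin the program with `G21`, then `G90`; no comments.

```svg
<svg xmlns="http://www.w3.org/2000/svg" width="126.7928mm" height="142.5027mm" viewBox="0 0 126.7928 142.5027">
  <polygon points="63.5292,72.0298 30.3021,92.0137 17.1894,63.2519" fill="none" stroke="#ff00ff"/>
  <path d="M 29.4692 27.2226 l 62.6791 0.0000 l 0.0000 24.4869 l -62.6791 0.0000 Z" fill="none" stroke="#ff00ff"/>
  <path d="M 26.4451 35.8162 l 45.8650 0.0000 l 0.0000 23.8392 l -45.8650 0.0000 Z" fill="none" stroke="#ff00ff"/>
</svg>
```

Since the viewBox matches the mm dimensions, user units are millimetres directly. The only transform is the Y-flip y_m = 142.5027 − y_svg.

Shape 1 is a closed polygon drawn with `<polygon>`. Its stroke #ff00ff means cut at S962, F932. After flipping Y the toolpath is (63.5292,70.4729) → (30.3021,50.4890) → (17.1894,79.2508) → (63.5292,70.4729), returning to the start.

Shape 2 is a rectangle drawn with `<path>`. Its stroke #ff00ff means cut at S962, F932. After flipping Y the toolpath is (29.4692,115.2801) → (92.1483,115.2801) → (92.1483,90.7932) → (29.4692,90.7932) → (29.4692,115.2801), returning to the start.

Shape 3 is a rectangle drawn with `<path>`. Its stroke #ff00ff means cut at S962, F932. After flipping Y the toolpath is (26.4451,106.6865) → (72.3101,106.6865) → (72.3101,82.8473) → (26.4451,82.8473) → (26.4451,106.6865), returning to the start.

G21
G90
G00 X63.5292 Y70.4729
M4 S962
G1 X30.3021 Y50.4890 F932
G1 X17.1894 Y79.2508 F932
G1 X63.5292 Y70.4729 F932
G00 X29.4692 Y115.2801
M4 S962
G1 X92.1483 Y115.2801 F932
G1 X92.1483 Y90.7932 F932
G1 X29.4692 Y90.7932 F932
G1 X29.4692 Y115.2801 F932
G00 X26.4451 Y106.6865
M4 S962
G1 X72.3101 Y106.6865 F932
G1 X72.3101 Y82.8473 F932
G1 X26.4451 Y82.8473 F932
G1 X26.4451 Y106.6865 F932
M5
G00 X0.0000 Y0.0000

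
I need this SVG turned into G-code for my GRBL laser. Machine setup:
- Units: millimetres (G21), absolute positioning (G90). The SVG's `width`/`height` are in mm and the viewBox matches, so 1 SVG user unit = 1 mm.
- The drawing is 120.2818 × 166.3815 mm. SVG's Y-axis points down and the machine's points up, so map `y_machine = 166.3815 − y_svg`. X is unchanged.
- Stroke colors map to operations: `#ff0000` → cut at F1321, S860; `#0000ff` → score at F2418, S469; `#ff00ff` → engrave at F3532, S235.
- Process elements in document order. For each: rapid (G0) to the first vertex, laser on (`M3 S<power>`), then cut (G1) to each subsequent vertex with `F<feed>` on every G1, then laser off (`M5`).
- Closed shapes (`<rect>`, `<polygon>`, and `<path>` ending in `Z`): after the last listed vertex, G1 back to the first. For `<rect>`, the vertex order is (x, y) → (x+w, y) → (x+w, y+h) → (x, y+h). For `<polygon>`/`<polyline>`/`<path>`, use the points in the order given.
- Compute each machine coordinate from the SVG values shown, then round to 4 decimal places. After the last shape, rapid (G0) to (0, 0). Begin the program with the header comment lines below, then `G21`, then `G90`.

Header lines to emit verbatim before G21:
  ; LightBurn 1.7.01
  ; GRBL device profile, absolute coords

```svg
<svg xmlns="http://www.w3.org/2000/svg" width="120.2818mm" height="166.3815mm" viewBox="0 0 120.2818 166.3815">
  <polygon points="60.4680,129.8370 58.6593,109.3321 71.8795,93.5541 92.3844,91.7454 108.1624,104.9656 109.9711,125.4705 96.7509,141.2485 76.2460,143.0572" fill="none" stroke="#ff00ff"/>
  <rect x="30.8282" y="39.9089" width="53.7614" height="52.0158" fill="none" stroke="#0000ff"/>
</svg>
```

; LightBurn 1.7.01
; GRBL device profile, absolute coords
G21
G90
G0 X60.4680 Y36.5445
M3 S235
G1 X58.6593 Y57.0494 F3532
G1 X71.8795 Y72.8274 F3532
G1 X92.3844 Y74.6361 F3532
G1 X108.1624 Y61.4159 F3532
G1 X109.9711 Y40.9110 F3532
G1 X96.7509 Y25.1330 F3532
G1 X76.2460 Y23.3243 F3532
G1 X60.4680 Y36.5445 F3532
M5
G0 X30.8282 Y126.4726
M3 S469
G1 X84.5896 Y126.4726 F2418
G1 X84.5896 Y74.4568 F2418
G1 X30.8282 Y74.4568 F2418
G1 X30.8282 Y126.4726 F2418
M5
G0 X0.0000 Y0.0000

viewBox `0 0 120.2818 166.3815` with mm width/height → 1 unit = 1 mm. Flip: y_m = 166.3815 − y_svg.

**Shape 1** — `<polygon>` regular polygon, stroke `#ff00ff` → engrave (S235, F3532). Machine vertices: (60.4680,36.5445) → (58.6593,57.0494) → (71.8795,72.8274) → (92.3844,74.6361) → (108.1624,61.4159) → (109.9711,40.9110) → (96.7509,25.1330) → (76.2460,23.3243) → (60.4680,36.5445). Closed: final G1 returns to the first vertex.

**Shape 2** — `<rect>` rectangle, stroke `#0000ff` → score (S469, F2418). Machine vertices: (30.8282,126.4726) → (84.5896,126.4726) → (84.5896,74.4568) → (30.8282,74.4568) → (30.8282,126.4726). Closed: final G1 returns to the first vertex.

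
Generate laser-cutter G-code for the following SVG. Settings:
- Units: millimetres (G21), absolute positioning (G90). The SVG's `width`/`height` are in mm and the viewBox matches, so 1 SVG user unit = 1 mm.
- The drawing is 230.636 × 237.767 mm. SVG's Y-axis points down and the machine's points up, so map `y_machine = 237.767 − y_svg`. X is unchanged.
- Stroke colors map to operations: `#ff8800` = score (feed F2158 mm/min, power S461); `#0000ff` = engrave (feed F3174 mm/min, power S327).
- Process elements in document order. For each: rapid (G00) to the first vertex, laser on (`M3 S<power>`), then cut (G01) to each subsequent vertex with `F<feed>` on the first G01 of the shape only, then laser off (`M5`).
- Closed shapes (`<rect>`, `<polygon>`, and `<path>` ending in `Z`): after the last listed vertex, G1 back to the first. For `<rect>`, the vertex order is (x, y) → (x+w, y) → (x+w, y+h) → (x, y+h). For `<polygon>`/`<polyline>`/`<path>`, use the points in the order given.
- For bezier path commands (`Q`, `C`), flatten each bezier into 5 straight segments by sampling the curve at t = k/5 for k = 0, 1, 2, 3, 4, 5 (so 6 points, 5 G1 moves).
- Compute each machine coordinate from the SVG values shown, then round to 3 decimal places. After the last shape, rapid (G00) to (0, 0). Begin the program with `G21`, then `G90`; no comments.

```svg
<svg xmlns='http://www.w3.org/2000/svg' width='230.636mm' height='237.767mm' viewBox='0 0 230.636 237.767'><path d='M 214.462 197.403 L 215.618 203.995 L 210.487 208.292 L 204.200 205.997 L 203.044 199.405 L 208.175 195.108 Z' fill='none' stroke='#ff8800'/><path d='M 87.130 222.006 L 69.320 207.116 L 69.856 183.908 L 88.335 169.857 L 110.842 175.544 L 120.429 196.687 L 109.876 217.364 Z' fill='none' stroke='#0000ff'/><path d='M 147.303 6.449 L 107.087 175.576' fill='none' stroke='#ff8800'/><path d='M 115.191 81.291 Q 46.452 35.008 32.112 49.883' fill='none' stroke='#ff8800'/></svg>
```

Since the viewBox matches the mm dimensions, user units are millimetres directly. The only transform is the Y-flip y_m = 237.767 − y_svg.

Shape 1 is a regular polygon drawn with `<path>`. Its stroke #ff8800 means score at S461, F2158. After flipping Y the toolpath is (214.462,40.364) → (215.618,33.772) → (210.487,29.475) → (204.200,31.770) → (203.044,38.362) → (208.175,42.659) → (214.462,40.364), returning to the start.

Shape 2 is a regular polygon drawn with `<path>`. Its stroke #0000ff means engrave at S327, F3174. After flipping Y the toolpath is (87.130,15.761) → (69.320,30.651) → (69.856,53.859) → (88.335,67.910) → (110.842,62.223) → (120.429,41.080) → (109.876,20.403) → (87.130,15.761), returning to the start.

Shape 3 is a line segment drawn with `<path>`. Its stroke #ff8800 means score at S461, F2158. After flipping Y the toolpath is (147.303,231.318) → (107.087,62.191).

Shape 4 is a quadratic bezier drawn with `<path>`. Its stroke #ff8800 means score at S461, F2158. After flipping Y the toolpath is (115.191,156.476) → (89.871,172.543) → (68.904,183.717) → (52.288,189.999) → (40.024,191.388) → (32.112,187.884).

G21
G90
G00 X214.462 Y40.364
M3 S461
G01 X215.618 Y33.772 F2158
G01 X210.487 Y29.475
G01 X204.200 Y31.770
G01 X203.044 Y38.362
G01 X208.175 Y42.659
G01 X214.462 Y40.364
M5
G00 X87.130 Y15.761
M3 S327
G01 X69.320 Y30.651 F3174
G01 X69.856 Y53.859
G01 X88.335 Y67.910
G01 X110.842 Y62.223
G01 X120.429 Y41.080
G01 X109.876 Y20.403
G01 X87.130 Y15.761
M5
G00 X147.303 Y231.318
M3 S461
G01 X107.087 Y62.191 F2158
M5
G00 X115.191 Y156.476
M3 S461
G01 X89.871 Y172.543 F2158
G01 X68.904 Y183.717
G01 X52.288 Y189.999
G01 X40.024 Y191.388
G01 X32.112 Y187.884
M5
G00 X0.000 Y0.000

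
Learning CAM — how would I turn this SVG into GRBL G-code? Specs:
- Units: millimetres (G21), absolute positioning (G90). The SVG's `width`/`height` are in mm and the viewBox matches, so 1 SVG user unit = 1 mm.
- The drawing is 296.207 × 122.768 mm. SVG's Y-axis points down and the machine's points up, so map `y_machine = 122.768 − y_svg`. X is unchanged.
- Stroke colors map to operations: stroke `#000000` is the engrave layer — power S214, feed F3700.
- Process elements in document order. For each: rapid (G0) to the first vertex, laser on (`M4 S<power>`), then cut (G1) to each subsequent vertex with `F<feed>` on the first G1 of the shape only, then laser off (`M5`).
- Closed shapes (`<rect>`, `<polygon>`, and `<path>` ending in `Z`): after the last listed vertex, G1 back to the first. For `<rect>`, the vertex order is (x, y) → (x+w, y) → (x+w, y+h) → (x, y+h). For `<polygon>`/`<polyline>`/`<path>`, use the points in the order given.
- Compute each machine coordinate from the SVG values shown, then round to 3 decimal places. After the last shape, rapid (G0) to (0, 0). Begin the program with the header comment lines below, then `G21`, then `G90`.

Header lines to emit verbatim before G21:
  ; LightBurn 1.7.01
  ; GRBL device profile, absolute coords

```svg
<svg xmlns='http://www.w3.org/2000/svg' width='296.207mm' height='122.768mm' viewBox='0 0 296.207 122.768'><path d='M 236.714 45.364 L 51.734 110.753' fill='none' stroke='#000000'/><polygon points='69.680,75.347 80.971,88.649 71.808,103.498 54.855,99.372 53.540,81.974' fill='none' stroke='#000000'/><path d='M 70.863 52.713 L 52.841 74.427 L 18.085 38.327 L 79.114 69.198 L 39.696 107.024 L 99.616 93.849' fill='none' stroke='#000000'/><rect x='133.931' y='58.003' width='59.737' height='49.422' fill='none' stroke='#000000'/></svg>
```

; LightBurn 1.7.01
; GRBL device profile, absolute coords
G21
G90
G0 X236.714 Y77.404
M4 S214
G1 X51.734 Y12.015 F3700
M5
G0 X69.680 Y47.421
M4 S214
G1 X80.971 Y34.119 F3700
G1 X71.808 Y19.270
G1 X54.855 Y23.396
G1 X53.540 Y40.794
G1 X69.680 Y47.421
M5
G0 X70.863 Y70.055
M4 S214
G1 X52.841 Y48.341 F3700
G1 X18.085 Y84.441
G1 X79.114 Y53.570
G1 X39.696 Y15.744
G1 X99.616 Y28.919
M5
G0 X133.931 Y64.765
M4 S214
G1 X193.668 Y64.765 F3700
G1 X193.668 Y15.343
G1 X133.931 Y15.343
G1 X133.931 Y64.765
M5
G0 X0.000 Y0.000

1 u = 1 mm; y_m = 122.768 − y.

[1] `<path>` line segment, #000000→engrave S214 F3700: (236.714,77.404) → (51.734,12.015)

[2] `<polygon>` regular polygon, #000000→engrave S214 F3700: (69.680,47.421) → (80.971,34.119) → (71.808,19.270) → (54.855,23.396) → (53.540,40.794) → (69.680,47.421) (closed)

[3] `<path>` open polyline, #000000→engrave S214 F3700: (70.863,70.055) → (52.841,48.341) → (18.085,84.441) → (79.114,53.570) → (39.696,15.744) → (99.616,28.919)

[4] `<rect>` rectangle, #000000→engrave S214 F3700: (133.931,64.765) → (193.668,64.765) → (193.668,15.343) → (133.931,15.343) → (133.931,64.765) (closed)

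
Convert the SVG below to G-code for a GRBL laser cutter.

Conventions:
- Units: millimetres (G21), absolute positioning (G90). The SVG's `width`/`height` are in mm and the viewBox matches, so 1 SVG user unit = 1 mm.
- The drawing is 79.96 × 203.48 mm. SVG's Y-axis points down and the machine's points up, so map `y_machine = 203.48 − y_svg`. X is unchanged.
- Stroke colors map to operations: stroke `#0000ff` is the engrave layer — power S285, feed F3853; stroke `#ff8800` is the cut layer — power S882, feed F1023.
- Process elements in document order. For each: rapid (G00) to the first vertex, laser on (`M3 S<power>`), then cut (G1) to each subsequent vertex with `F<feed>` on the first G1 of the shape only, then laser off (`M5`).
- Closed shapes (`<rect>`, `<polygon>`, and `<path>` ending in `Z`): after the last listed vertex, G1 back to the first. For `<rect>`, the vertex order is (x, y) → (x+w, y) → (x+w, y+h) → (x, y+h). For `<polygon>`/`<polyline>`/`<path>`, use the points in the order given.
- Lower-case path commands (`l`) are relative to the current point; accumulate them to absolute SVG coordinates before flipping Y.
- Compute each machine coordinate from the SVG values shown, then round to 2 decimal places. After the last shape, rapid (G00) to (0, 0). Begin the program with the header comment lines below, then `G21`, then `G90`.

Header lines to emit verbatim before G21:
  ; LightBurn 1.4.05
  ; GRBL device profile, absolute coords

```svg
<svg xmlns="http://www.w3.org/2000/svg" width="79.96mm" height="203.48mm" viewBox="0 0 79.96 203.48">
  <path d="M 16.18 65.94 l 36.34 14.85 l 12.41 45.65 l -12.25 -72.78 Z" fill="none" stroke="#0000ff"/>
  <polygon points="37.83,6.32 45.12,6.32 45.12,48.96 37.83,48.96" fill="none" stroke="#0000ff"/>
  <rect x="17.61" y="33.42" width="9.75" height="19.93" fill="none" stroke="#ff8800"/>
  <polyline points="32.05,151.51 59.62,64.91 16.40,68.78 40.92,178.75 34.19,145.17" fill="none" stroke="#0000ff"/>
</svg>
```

; LightBurn 1.4.05
; GRBL device profile, absolute coords
G21
G90
G00 X16.18 Y137.54
M3 S285
G1 X52.52 Y122.69 F3853
G1 X64.93 Y77.04
G1 X52.68 Y149.82
G1 X16.18 Y137.54
M5
G00 X37.83 Y197.16
M3 S285
G1 X45.12 Y197.16 F3853
G1 X45.12 Y154.52
G1 X37.83 Y154.52
G1 X37.83 Y197.16
M5
G00 X17.61 Y170.06
M3 S882
G1 X27.36 Y170.06 F1023
G1 X27.36 Y150.13
G1 X17.61 Y150.13
G1 X17.61 Y170.06
M5
G00 X32.05 Y51.97
M3 S285
G1 X59.62 Y138.57 F3853
G1 X16.40 Y134.70
G1 X40.92 Y24.73
G1 X34.19 Y58.31
M5
G00 X0.00 Y0.00

Since the viewBox matches the mm dimensions, user units are millimetres directly. The only transform is the Y-flip y_m = 203.48 − y_svg.

Shape 1 is a closed polygon drawn with `<path>`. Its stroke #0000ff means engrave at S285, F3853. After flipping Y the toolpath is (16.18,137.54) → (52.52,122.69) → (64.93,77.04) → (52.68,149.82) → (16.18,137.54), returning to the start.

Shape 2 is a rectangle drawn with `<polygon>`. Its stroke #0000ff means engrave at S285, F3853. After flipping Y the toolpath is (37.83,197.16) → (45.12,197.16) → (45.12,154.52) → (37.83,154.52) → (37.83,197.16), returning to the start.

Shape 3 is a rectangle drawn with `<rect>`. Its stroke #ff8800 means cut at S882, F1023. After flipping Y the toolpath is (17.61,170.06) → (27.36,170.06) → (27.36,150.13) → (17.61,150.13) → (17.61,170.06), returning to the start.

Shape 4 is a open polyline drawn with `<polyline>`. Its stroke #0000ff means engrave at S285, F3853. After flipping Y the toolpath is (32.05,51.97) → (59.62,138.57) → (16.40,134.70) → (40.92,24.73) → (34.19,58.31).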